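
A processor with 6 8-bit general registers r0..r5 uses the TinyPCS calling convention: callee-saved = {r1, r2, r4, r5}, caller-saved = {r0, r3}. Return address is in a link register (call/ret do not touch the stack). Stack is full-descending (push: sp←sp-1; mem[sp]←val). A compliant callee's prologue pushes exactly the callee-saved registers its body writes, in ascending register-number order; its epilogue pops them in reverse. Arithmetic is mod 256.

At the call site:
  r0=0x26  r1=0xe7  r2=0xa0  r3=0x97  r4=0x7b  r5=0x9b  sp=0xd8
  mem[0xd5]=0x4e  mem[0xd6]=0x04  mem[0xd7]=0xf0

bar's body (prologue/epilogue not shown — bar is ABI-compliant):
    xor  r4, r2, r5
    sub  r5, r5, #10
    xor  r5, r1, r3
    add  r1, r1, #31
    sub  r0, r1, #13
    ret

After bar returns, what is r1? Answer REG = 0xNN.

REG = 0xe7

prologue: push r1 -> mem[0xd7]=0xe7, sp=0xd7
prologue: push r4 -> mem[0xd6]=0x7b, sp=0xd6
prologue: push r5 -> mem[0xd5]=0x9b, sp=0xd5
body[0] xor  r4, r2, r5 -> r4=0x3b
body[1] sub  r5, r5, #10 -> r5=0x91
body[2] xor  r5, r1, r3 -> r5=0x70
body[3] add  r1, r1, #31 -> r1=0x06
body[4] sub  r0, r1, #13 -> r0=0xf9
epilogue: pop r5=0x9b, sp=0xd6
epilogue: pop r4=0x7b, sp=0xd7
epilogue: pop r1=0xe7, sp=0xd8
r1 is callee-saved -> restored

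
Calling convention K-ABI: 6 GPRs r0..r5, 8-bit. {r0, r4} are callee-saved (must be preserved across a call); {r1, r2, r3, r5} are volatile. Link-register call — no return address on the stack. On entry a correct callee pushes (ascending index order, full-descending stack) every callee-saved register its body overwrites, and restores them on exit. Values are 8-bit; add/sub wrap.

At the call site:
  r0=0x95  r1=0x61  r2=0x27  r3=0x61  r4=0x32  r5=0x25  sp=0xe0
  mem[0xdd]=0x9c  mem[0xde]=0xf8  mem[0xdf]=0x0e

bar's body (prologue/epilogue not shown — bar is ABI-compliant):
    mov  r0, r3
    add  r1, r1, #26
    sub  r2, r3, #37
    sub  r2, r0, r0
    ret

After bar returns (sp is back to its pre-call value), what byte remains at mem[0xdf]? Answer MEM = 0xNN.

MEM = 0x95

prologue: push r0 → mem[0xdf]=0x95, sp=0xdf
body[0] mov  r0, r3 → r0=0x61
body[1] add  r1, r1, #26 → r1=0x7b
body[2] sub  r2, r3, #37 → r2=0x3c
body[3] sub  r2, r0, r0 → r2=0x00
epilogue: pop r0=0x95, sp=0xe0
prologue pushed ['r0'] at ['0xdf']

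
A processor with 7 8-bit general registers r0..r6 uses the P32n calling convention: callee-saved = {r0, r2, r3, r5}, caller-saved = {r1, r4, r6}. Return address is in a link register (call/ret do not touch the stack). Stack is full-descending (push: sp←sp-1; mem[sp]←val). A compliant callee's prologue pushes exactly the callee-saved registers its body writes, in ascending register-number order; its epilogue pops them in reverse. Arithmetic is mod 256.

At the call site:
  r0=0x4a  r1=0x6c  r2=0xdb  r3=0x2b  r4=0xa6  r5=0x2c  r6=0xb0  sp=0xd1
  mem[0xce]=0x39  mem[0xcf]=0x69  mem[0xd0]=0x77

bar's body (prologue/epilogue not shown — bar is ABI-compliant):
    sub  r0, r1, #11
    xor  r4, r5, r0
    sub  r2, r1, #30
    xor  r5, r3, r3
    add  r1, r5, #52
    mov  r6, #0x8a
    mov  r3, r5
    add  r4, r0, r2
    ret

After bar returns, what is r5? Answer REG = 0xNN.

prologue: push r0 → mem[0xd0]=0x4a, sp=0xd0
prologue: push r2 → mem[0xcf]=0xdb, sp=0xcf
prologue: push r3 → mem[0xce]=0x2b, sp=0xce
prologue: push r5 → mem[0xcd]=0x2c, sp=0xcd
body[0] sub  r0, r1, #11 → r0=0x61
body[1] xor  r4, r5, r0 → r4=0x4d
body[2] sub  r2, r1, #30 → r2=0x4e
body[3] xor  r5, r3, r3 → r5=0x00
body[4] add  r1, r5, #52 → r1=0x34
body[5] mov  r6, #0x8a → r6=0x8a
body[6] mov  r3, r5 → r3=0x00
body[7] add  r4, r0, r2 → r4=0xaf
epilogue: pop r5=0x2c, sp=0xce
epilogue: pop r3=0x2b, sp=0xcf
epilogue: pop r2=0xdb, sp=0xd0
epilogue: pop r0=0x4a, sp=0xd1
r5 is callee-saved → restored

REG = 0x2c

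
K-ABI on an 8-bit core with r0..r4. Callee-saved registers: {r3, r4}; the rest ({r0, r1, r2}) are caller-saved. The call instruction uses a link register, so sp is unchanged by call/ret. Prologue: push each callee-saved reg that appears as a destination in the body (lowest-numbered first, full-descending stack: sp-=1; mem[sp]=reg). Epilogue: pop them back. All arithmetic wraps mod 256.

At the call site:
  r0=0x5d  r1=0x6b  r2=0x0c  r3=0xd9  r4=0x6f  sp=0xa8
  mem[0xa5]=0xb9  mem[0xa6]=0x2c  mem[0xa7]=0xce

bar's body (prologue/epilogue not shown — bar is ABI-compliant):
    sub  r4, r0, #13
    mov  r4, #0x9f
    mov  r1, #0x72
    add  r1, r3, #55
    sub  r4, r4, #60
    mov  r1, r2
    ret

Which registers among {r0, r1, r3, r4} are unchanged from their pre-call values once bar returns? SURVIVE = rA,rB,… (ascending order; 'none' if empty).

SURVIVE = r0,r3,r4

prologue: push r4 -> mem[0xa7]=0x6f, sp=0xa7
body[0] sub  r4, r0, #13 -> r4=0x50
body[1] mov  r4, #0x9f -> r4=0x9f
body[2] mov  r1, #0x72 -> r1=0x72
body[3] add  r1, r3, #55 -> r1=0x10
body[4] sub  r4, r4, #60 -> r4=0x63
body[5] mov  r1, r2 -> r1=0x0c
epilogue: pop r4=0x6f, sp=0xa8
r0: caller-saved, written=False
r1: caller-saved, written=True
r3: callee-saved, written=False
r4: callee-saved, written=True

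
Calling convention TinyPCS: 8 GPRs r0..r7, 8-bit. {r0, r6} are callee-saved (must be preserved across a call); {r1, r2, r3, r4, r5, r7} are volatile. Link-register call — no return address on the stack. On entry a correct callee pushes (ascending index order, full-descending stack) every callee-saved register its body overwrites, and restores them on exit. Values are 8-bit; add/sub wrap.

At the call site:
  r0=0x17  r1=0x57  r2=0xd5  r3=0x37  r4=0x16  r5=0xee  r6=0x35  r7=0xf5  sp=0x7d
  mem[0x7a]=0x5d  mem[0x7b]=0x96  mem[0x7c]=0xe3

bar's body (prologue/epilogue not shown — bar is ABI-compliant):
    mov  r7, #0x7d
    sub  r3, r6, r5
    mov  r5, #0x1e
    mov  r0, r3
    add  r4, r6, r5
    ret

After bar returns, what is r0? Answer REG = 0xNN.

prologue: push r0 -> mem[0x7c]=0x17, sp=0x7c
body[0] mov  r7, #0x7d -> r7=0x7d
body[1] sub  r3, r6, r5 -> r3=0x47
body[2] mov  r5, #0x1e -> r5=0x1e
body[3] mov  r0, r3 -> r0=0x47
body[4] add  r4, r6, r5 -> r4=0x53
epilogue: pop r0=0x17, sp=0x7d
r0 is callee-saved -> restored

REG = 0x17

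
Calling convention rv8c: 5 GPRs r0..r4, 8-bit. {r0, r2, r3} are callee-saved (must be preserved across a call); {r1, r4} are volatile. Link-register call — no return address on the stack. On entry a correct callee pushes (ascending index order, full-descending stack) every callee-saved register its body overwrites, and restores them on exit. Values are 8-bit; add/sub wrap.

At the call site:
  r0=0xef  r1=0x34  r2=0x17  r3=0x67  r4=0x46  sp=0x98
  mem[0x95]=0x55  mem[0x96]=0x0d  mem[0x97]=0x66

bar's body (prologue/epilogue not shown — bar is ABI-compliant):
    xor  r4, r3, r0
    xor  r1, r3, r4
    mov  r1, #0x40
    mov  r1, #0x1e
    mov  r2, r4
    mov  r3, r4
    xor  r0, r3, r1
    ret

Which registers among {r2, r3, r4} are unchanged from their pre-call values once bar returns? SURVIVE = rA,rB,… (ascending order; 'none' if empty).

SURVIVE = r2,r3

prologue: push r0 → mem[0x97]=0xef, sp=0x97
prologue: push r2 → mem[0x96]=0x17, sp=0x96
prologue: push r3 → mem[0x95]=0x67, sp=0x95
body[0] xor  r4, r3, r0 → r4=0x88
body[1] xor  r1, r3, r4 → r1=0xef
body[2] mov  r1, #0x40 → r1=0x40
body[3] mov  r1, #0x1e → r1=0x1e
body[4] mov  r2, r4 → r2=0x88
body[5] mov  r3, r4 → r3=0x88
body[6] xor  r0, r3, r1 → r0=0x96
epilogue: pop r3=0x67, sp=0x96
epilogue: pop r2=0x17, sp=0x97
epilogue: pop r0=0xef, sp=0x98
r2: callee-saved, written=True
r3: callee-saved, written=True
r4: caller-saved, written=True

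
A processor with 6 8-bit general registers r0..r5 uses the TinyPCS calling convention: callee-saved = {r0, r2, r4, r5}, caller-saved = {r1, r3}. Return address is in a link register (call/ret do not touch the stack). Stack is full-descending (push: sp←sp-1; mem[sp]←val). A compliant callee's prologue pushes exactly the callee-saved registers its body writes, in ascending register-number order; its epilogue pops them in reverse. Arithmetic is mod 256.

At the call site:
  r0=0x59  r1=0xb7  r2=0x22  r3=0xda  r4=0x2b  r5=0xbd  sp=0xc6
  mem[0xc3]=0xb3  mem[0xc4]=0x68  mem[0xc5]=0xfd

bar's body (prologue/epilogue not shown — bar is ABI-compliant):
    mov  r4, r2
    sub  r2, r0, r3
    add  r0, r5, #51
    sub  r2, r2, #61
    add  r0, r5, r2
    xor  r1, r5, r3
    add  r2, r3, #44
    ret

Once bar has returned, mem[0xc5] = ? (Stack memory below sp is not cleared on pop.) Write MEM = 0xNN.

MEM = 0x59

prologue: push r0 -> mem[0xc5]=0x59, sp=0xc5
prologue: push r2 -> mem[0xc4]=0x22, sp=0xc4
prologue: push r4 -> mem[0xc3]=0x2b, sp=0xc3
body[0] mov  r4, r2 -> r4=0x22
body[1] sub  r2, r0, r3 -> r2=0x7f
body[2] add  r0, r5, #51 -> r0=0xf0
body[3] sub  r2, r2, #61 -> r2=0x42
body[4] add  r0, r5, r2 -> r0=0xff
body[5] xor  r1, r5, r3 -> r1=0x67
body[6] add  r2, r3, #44 -> r2=0x06
epilogue: pop r4=0x2b, sp=0xc4
epilogue: pop r2=0x22, sp=0xc5
epilogue: pop r0=0x59, sp=0xc6
prologue pushed ['r0', 'r2', 'r4'] at ['0xc5', '0xc4', '0xc3']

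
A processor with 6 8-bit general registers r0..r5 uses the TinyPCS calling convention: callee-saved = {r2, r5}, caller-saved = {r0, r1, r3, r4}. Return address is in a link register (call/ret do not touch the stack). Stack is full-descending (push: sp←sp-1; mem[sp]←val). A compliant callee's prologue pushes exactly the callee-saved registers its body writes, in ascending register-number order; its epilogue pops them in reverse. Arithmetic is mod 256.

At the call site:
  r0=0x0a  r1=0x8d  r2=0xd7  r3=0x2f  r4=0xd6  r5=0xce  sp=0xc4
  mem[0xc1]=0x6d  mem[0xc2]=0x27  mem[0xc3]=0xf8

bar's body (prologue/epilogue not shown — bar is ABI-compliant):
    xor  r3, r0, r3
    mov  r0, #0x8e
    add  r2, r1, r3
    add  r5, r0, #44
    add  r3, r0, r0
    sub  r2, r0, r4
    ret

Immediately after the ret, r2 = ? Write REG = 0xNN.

prologue: push r2 → mem[0xc3]=0xd7, sp=0xc3
prologue: push r5 → mem[0xc2]=0xce, sp=0xc2
body[0] xor  r3, r0, r3 → r3=0x25
body[1] mov  r0, #0x8e → r0=0x8e
body[2] add  r2, r1, r3 → r2=0xb2
body[3] add  r5, r0, #44 → r5=0xba
body[4] add  r3, r0, r0 → r3=0x1c
body[5] sub  r2, r0, r4 → r2=0xb8
epilogue: pop r5=0xce, sp=0xc3
epilogue: pop r2=0xd7, sp=0xc4
r2 is callee-saved → restored

REG = 0xd7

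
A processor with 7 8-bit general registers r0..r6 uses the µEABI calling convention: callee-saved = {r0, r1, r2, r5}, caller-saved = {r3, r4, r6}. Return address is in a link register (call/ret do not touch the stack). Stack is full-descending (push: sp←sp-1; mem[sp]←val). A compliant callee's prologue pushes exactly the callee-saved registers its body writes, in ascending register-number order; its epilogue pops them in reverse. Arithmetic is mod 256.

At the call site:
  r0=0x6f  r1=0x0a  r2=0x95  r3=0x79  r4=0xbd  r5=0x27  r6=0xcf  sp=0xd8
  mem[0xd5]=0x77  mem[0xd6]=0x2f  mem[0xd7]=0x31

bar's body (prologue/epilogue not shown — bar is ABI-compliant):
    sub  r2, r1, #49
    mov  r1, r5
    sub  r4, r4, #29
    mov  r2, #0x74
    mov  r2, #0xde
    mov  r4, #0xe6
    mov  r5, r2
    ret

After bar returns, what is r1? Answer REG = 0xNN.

REG = 0x0a

prologue: push r1 -> mem[0xd7]=0x0a, sp=0xd7
prologue: push r2 -> mem[0xd6]=0x95, sp=0xd6
prologue: push r5 -> mem[0xd5]=0x27, sp=0xd5
body[0] sub  r2, r1, #49 -> r2=0xd9
body[1] mov  r1, r5 -> r1=0x27
body[2] sub  r4, r4, #29 -> r4=0xa0
body[3] mov  r2, #0x74 -> r2=0x74
body[4] mov  r2, #0xde -> r2=0xde
body[5] mov  r4, #0xe6 -> r4=0xe6
body[6] mov  r5, r2 -> r5=0xde
epilogue: pop r5=0x27, sp=0xd6
epilogue: pop r2=0x95, sp=0xd7
epilogue: pop r1=0x0a, sp=0xd8
r1 is callee-saved -> restored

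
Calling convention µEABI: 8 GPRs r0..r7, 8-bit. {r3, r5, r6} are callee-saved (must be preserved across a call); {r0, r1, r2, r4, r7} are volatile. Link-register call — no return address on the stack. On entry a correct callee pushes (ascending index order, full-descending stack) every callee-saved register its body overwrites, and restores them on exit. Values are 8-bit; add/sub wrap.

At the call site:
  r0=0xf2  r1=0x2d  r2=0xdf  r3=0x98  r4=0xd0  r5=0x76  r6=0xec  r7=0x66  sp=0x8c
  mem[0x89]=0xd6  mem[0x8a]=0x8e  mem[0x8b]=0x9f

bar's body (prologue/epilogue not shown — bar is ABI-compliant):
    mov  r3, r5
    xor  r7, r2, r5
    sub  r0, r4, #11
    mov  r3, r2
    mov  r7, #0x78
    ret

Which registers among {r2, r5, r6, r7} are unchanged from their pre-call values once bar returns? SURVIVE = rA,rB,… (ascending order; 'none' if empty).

prologue: push r3 -> mem[0x8b]=0x98, sp=0x8b
body[0] mov  r3, r5 -> r3=0x76
body[1] xor  r7, r2, r5 -> r7=0xa9
body[2] sub  r0, r4, #11 -> r0=0xc5
body[3] mov  r3, r2 -> r3=0xdf
body[4] mov  r7, #0x78 -> r7=0x78
epilogue: pop r3=0x98, sp=0x8c
r2: caller-saved, written=False
r5: callee-saved, written=False
r6: callee-saved, written=False
r7: caller-saved, written=True

SURVIVE = r2,r5,r6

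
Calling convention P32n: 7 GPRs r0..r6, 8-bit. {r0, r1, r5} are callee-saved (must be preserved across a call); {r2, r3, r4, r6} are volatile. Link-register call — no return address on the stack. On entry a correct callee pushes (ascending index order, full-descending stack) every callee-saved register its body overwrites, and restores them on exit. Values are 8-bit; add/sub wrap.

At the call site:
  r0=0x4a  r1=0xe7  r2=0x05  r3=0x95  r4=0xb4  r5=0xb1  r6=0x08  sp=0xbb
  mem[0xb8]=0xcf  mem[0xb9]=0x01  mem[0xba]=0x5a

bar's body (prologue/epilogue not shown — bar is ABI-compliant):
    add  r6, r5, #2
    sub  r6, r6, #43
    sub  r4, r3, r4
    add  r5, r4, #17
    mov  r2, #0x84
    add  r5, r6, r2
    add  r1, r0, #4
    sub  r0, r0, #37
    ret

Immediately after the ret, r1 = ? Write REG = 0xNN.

REG = 0xe7

prologue: push r0 -> mem[0xba]=0x4a, sp=0xba
prologue: push r1 -> mem[0xb9]=0xe7, sp=0xb9
prologue: push r5 -> mem[0xb8]=0xb1, sp=0xb8
body[0] add  r6, r5, #2 -> r6=0xb3
body[1] sub  r6, r6, #43 -> r6=0x88
body[2] sub  r4, r3, r4 -> r4=0xe1
body[3] add  r5, r4, #17 -> r5=0xf2
body[4] mov  r2, #0x84 -> r2=0x84
body[5] add  r5, r6, r2 -> r5=0x0c
body[6] add  r1, r0, #4 -> r1=0x4e
body[7] sub  r0, r0, #37 -> r0=0x25
epilogue: pop r5=0xb1, sp=0xb9
epilogue: pop r1=0xe7, sp=0xba
epilogue: pop r0=0x4a, sp=0xbb
r1 is callee-saved -> restored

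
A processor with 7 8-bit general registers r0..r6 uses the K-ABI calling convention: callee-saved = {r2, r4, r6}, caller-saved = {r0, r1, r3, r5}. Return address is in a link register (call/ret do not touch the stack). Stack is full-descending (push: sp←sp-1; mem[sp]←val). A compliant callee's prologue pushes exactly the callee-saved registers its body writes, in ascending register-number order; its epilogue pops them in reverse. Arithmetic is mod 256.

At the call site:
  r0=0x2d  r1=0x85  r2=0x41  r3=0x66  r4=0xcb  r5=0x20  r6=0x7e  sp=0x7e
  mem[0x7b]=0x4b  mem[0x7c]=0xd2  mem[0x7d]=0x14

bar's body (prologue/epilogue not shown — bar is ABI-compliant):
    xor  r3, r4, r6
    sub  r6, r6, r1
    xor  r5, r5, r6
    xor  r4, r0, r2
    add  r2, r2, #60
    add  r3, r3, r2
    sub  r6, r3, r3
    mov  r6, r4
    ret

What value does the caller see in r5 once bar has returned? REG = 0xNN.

REG = 0xd9

prologue: push r2 → mem[0x7d]=0x41, sp=0x7d
prologue: push r4 → mem[0x7c]=0xcb, sp=0x7c
prologue: push r6 → mem[0x7b]=0x7e, sp=0x7b
body[0] xor  r3, r4, r6 → r3=0xb5
body[1] sub  r6, r6, r1 → r6=0xf9
body[2] xor  r5, r5, r6 → r5=0xd9
body[3] xor  r4, r0, r2 → r4=0x6c
body[4] add  r2, r2, #60 → r2=0x7d
body[5] add  r3, r3, r2 → r3=0x32
body[6] sub  r6, r3, r3 → r6=0x00
body[7] mov  r6, r4 → r6=0x6c
epilogue: pop r6=0x7e, sp=0x7c
epilogue: pop r4=0xcb, sp=0x7d
epilogue: pop r2=0x41, sp=0x7e
r5 is caller-saved → body value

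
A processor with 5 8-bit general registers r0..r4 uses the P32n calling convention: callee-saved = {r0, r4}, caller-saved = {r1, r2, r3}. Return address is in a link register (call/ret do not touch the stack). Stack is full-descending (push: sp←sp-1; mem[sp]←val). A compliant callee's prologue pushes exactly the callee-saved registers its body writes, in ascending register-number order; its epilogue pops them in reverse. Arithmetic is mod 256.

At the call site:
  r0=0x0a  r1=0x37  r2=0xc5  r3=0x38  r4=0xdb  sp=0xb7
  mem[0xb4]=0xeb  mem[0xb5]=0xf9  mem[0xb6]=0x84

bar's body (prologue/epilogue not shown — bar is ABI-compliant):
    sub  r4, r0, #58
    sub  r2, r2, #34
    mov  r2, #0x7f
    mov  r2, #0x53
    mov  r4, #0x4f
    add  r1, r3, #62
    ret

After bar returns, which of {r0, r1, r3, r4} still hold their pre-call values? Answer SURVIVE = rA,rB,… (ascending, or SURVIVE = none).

SURVIVE = r0,r3,r4

prologue: push r4 → mem[0xb6]=0xdb, sp=0xb6
body[0] sub  r4, r0, #58 → r4=0xd0
body[1] sub  r2, r2, #34 → r2=0xa3
body[2] mov  r2, #0x7f → r2=0x7f
body[3] mov  r2, #0x53 → r2=0x53
body[4] mov  r4, #0x4f → r4=0x4f
body[5] add  r1, r3, #62 → r1=0x76
epilogue: pop r4=0xdb, sp=0xb7
r0: callee-saved, written=False
r1: caller-saved, written=True
r3: caller-saved, written=False
r4: callee-saved, written=True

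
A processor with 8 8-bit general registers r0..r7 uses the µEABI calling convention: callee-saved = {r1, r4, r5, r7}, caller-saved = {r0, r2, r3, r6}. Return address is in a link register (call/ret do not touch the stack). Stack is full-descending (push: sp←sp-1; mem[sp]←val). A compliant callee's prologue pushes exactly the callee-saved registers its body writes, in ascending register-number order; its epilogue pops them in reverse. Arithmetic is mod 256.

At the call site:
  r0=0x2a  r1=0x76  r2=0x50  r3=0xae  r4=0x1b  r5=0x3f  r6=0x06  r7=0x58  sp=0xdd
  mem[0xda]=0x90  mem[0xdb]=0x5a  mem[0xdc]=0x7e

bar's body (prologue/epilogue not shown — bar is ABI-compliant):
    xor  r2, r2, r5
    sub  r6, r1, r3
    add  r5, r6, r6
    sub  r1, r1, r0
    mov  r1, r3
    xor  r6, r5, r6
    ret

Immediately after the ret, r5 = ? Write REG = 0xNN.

REG = 0x3f

prologue: push r1 -> mem[0xdc]=0x76, sp=0xdc
prologue: push r5 -> mem[0xdb]=0x3f, sp=0xdb
body[0] xor  r2, r2, r5 -> r2=0x6f
body[1] sub  r6, r1, r3 -> r6=0xc8
body[2] add  r5, r6, r6 -> r5=0x90
body[3] sub  r1, r1, r0 -> r1=0x4c
body[4] mov  r1, r3 -> r1=0xae
body[5] xor  r6, r5, r6 -> r6=0x58
epilogue: pop r5=0x3f, sp=0xdc
epilogue: pop r1=0x76, sp=0xdd
r5 is callee-saved -> restored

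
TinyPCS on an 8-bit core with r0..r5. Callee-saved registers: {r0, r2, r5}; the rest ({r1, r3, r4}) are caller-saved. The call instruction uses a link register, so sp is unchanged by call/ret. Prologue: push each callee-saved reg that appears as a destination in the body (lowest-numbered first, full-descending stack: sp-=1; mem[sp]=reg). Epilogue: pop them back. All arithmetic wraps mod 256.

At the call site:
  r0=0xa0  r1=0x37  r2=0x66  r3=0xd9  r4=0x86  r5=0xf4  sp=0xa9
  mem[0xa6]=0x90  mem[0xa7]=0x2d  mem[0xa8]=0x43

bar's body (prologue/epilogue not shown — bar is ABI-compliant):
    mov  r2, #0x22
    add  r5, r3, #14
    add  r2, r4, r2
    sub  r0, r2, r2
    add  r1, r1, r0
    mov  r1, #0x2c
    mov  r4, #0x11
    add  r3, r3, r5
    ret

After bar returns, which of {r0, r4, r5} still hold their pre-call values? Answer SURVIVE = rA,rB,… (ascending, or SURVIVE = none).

prologue: push r0 → mem[0xa8]=0xa0, sp=0xa8
prologue: push r2 → mem[0xa7]=0x66, sp=0xa7
prologue: push r5 → mem[0xa6]=0xf4, sp=0xa6
body[0] mov  r2, #0x22 → r2=0x22
body[1] add  r5, r3, #14 → r5=0xe7
body[2] add  r2, r4, r2 → r2=0xa8
body[3] sub  r0, r2, r2 → r0=0x00
body[4] add  r1, r1, r0 → r1=0x37
body[5] mov  r1, #0x2c → r1=0x2c
body[6] mov  r4, #0x11 → r4=0x11
body[7] add  r3, r3, r5 → r3=0xc0
epilogue: pop r5=0xf4, sp=0xa7
epilogue: pop r2=0x66, sp=0xa8
epilogue: pop r0=0xa0, sp=0xa9
r0: callee-saved, written=True
r4: caller-saved, written=True
r5: callee-saved, written=True

SURVIVE = r0,r5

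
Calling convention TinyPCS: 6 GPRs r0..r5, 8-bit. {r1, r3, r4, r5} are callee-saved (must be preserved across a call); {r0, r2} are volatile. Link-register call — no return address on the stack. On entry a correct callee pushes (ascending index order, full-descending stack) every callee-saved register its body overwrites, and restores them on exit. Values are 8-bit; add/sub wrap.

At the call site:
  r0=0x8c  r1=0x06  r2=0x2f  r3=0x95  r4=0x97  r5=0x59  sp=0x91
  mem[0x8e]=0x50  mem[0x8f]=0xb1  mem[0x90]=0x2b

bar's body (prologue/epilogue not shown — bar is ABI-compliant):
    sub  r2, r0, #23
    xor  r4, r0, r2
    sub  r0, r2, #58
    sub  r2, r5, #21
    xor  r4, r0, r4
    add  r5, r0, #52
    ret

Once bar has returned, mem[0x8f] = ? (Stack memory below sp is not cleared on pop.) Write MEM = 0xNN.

prologue: push r4 -> mem[0x90]=0x97, sp=0x90
prologue: push r5 -> mem[0x8f]=0x59, sp=0x8f
body[0] sub  r2, r0, #23 -> r2=0x75
body[1] xor  r4, r0, r2 -> r4=0xf9
body[2] sub  r0, r2, #58 -> r0=0x3b
body[3] sub  r2, r5, #21 -> r2=0x44
body[4] xor  r4, r0, r4 -> r4=0xc2
body[5] add  r5, r0, #52 -> r5=0x6f
epilogue: pop r5=0x59, sp=0x90
epilogue: pop r4=0x97, sp=0x91
prologue pushed ['r4', 'r5'] at ['0x90', '0x8f']

MEM = 0x59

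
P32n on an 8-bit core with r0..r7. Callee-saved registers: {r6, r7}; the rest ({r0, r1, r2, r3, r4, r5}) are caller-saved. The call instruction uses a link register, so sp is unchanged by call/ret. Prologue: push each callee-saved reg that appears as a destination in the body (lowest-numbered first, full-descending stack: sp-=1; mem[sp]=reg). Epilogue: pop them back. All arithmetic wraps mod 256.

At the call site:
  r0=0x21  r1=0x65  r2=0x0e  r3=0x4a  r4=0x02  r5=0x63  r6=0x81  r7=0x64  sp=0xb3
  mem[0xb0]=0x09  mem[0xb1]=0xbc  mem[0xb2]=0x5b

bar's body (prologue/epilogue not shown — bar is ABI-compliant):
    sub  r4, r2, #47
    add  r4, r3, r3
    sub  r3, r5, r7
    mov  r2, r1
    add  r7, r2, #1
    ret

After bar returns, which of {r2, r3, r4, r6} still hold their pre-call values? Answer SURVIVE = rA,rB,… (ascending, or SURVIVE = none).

prologue: push r7 → mem[0xb2]=0x64, sp=0xb2
body[0] sub  r4, r2, #47 → r4=0xdf
body[1] add  r4, r3, r3 → r4=0x94
body[2] sub  r3, r5, r7 → r3=0xff
body[3] mov  r2, r1 → r2=0x65
body[4] add  r7, r2, #1 → r7=0x66
epilogue: pop r7=0x64, sp=0xb3
r2: caller-saved, written=True
r3: caller-saved, written=True
r4: caller-saved, written=True
r6: callee-saved, written=False

SURVIVE = r6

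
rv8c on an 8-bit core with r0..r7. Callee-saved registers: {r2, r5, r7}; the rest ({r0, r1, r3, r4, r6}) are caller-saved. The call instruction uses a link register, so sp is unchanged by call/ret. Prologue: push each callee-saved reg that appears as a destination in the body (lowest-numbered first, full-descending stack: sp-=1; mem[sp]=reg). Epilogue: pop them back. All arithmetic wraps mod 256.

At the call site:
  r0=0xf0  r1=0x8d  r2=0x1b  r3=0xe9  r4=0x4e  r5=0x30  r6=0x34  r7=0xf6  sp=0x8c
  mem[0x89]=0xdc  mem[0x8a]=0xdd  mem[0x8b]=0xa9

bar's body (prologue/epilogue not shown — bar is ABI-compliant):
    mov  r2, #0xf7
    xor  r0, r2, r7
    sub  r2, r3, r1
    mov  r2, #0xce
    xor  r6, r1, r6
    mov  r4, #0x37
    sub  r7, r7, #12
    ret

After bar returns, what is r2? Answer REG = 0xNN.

prologue: push r2 → mem[0x8b]=0x1b, sp=0x8b
prologue: push r7 → mem[0x8a]=0xf6, sp=0x8a
body[0] mov  r2, #0xf7 → r2=0xf7
body[1] xor  r0, r2, r7 → r0=0x01
body[2] sub  r2, r3, r1 → r2=0x5c
body[3] mov  r2, #0xce → r2=0xce
body[4] xor  r6, r1, r6 → r6=0xb9
body[5] mov  r4, #0x37 → r4=0x37
body[6] sub  r7, r7, #12 → r7=0xea
epilogue: pop r7=0xf6, sp=0x8b
epilogue: pop r2=0x1b, sp=0x8c
r2 is callee-saved → restored

REG = 0x1b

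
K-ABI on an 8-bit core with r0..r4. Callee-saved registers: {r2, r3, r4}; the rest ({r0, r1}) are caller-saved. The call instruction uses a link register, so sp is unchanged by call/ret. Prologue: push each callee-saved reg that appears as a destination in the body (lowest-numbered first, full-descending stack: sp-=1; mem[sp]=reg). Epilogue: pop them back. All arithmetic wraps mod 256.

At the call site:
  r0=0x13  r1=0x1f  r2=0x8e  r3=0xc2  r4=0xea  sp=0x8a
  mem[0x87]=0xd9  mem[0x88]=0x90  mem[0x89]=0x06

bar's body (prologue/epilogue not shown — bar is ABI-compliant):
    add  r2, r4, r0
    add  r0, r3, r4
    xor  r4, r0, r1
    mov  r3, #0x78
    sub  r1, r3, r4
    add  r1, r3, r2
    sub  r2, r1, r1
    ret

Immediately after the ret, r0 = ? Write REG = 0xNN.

prologue: push r2 -> mem[0x89]=0x8e, sp=0x89
prologue: push r3 -> mem[0x88]=0xc2, sp=0x88
prologue: push r4 -> mem[0x87]=0xea, sp=0x87
body[0] add  r2, r4, r0 -> r2=0xfd
body[1] add  r0, r3, r4 -> r0=0xac
body[2] xor  r4, r0, r1 -> r4=0xb3
body[3] mov  r3, #0x78 -> r3=0x78
body[4] sub  r1, r3, r4 -> r1=0xc5
body[5] add  r1, r3, r2 -> r1=0x75
body[6] sub  r2, r1, r1 -> r2=0x00
epilogue: pop r4=0xea, sp=0x88
epilogue: pop r3=0xc2, sp=0x89
epilogue: pop r2=0x8e, sp=0x8a
r0 is caller-saved -> body value

REG = 0xac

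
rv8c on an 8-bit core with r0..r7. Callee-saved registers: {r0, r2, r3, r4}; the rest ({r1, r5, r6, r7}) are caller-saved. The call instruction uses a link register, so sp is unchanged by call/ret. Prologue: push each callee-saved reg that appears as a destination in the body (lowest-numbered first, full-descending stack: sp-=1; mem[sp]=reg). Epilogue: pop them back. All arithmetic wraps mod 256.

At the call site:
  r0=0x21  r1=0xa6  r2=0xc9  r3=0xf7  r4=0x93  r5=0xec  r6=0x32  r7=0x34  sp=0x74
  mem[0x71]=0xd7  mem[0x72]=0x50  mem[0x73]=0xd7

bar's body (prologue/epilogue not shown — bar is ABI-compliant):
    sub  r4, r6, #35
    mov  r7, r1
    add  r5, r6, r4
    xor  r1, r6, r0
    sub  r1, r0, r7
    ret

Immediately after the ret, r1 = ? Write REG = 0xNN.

prologue: push r4 → mem[0x73]=0x93, sp=0x73
body[0] sub  r4, r6, #35 → r4=0x0f
body[1] mov  r7, r1 → r7=0xa6
body[2] add  r5, r6, r4 → r5=0x41
body[3] xor  r1, r6, r0 → r1=0x13
body[4] sub  r1, r0, r7 → r1=0x7b
epilogue: pop r4=0x93, sp=0x74
r1 is caller-saved → body value

REG = 0x7b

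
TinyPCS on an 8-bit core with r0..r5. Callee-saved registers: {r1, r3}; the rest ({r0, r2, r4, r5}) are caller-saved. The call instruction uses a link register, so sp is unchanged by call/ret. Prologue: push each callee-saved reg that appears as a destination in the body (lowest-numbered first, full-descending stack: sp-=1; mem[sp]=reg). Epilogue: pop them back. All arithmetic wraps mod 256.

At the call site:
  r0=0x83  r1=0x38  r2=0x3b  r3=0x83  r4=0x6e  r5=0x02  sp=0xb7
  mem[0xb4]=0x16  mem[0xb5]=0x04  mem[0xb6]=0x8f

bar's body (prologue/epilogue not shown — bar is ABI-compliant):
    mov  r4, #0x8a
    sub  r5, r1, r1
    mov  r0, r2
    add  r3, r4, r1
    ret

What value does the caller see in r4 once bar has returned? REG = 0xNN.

REG = 0x8a

prologue: push r3 → mem[0xb6]=0x83, sp=0xb6
body[0] mov  r4, #0x8a → r4=0x8a
body[1] sub  r5, r1, r1 → r5=0x00
body[2] mov  r0, r2 → r0=0x3b
body[3] add  r3, r4, r1 → r3=0xc2
epilogue: pop r3=0x83, sp=0xb7
r4 is caller-saved → body value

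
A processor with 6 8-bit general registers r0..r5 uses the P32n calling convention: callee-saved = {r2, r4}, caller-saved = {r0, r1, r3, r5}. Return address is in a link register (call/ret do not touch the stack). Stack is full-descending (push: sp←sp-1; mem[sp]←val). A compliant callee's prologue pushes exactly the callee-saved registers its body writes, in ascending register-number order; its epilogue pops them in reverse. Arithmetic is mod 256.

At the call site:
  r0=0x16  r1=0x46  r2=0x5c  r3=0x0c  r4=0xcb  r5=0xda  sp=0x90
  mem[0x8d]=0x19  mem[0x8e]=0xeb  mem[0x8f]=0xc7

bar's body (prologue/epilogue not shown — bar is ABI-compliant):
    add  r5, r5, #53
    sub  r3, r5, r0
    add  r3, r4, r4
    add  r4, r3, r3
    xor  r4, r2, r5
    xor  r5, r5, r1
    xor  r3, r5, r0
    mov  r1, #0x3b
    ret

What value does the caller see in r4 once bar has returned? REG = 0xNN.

REG = 0xcb

prologue: push r4 -> mem[0x8f]=0xcb, sp=0x8f
body[0] add  r5, r5, #53 -> r5=0x0f
body[1] sub  r3, r5, r0 -> r3=0xf9
body[2] add  r3, r4, r4 -> r3=0x96
body[3] add  r4, r3, r3 -> r4=0x2c
body[4] xor  r4, r2, r5 -> r4=0x53
body[5] xor  r5, r5, r1 -> r5=0x49
body[6] xor  r3, r5, r0 -> r3=0x5f
body[7] mov  r1, #0x3b -> r1=0x3b
epilogue: pop r4=0xcb, sp=0x90
r4 is callee-saved -> restored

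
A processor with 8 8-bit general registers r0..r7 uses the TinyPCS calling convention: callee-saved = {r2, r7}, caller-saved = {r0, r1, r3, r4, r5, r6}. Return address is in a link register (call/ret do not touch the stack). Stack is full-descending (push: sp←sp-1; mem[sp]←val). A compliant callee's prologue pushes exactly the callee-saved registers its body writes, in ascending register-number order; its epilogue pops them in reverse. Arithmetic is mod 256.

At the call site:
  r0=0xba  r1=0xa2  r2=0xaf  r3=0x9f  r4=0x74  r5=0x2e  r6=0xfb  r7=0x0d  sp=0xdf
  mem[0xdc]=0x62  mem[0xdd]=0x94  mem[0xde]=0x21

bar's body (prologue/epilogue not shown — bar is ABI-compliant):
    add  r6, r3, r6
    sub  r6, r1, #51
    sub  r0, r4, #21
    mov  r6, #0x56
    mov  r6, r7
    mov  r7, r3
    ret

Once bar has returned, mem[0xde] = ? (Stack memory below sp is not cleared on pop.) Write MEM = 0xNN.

MEM = 0x0d

prologue: push r7 -> mem[0xde]=0x0d, sp=0xde
body[0] add  r6, r3, r6 -> r6=0x9a
body[1] sub  r6, r1, #51 -> r6=0x6f
body[2] sub  r0, r4, #21 -> r0=0x5f
body[3] mov  r6, #0x56 -> r6=0x56
body[4] mov  r6, r7 -> r6=0x0d
body[5] mov  r7, r3 -> r7=0x9f
epilogue: pop r7=0x0d, sp=0xdf
prologue pushed ['r7'] at ['0xde']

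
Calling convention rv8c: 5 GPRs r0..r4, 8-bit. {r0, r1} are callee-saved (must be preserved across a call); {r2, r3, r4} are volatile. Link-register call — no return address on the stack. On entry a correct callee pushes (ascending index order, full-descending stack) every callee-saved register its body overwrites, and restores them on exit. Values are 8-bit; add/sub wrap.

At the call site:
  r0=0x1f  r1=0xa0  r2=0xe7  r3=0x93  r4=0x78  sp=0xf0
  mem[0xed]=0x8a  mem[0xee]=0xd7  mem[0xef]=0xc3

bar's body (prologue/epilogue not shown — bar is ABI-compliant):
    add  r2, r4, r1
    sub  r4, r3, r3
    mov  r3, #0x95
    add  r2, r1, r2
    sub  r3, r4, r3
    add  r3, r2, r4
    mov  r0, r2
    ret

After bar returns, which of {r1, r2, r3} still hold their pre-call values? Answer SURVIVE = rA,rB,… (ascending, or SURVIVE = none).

SURVIVE = r1

prologue: push r0 -> mem[0xef]=0x1f, sp=0xef
body[0] add  r2, r4, r1 -> r2=0x18
body[1] sub  r4, r3, r3 -> r4=0x00
body[2] mov  r3, #0x95 -> r3=0x95
body[3] add  r2, r1, r2 -> r2=0xb8
body[4] sub  r3, r4, r3 -> r3=0x6b
body[5] add  r3, r2, r4 -> r3=0xb8
body[6] mov  r0, r2 -> r0=0xb8
epilogue: pop r0=0x1f, sp=0xf0
r1: callee-saved, written=False
r2: caller-saved, written=True
r3: caller-saved, written=True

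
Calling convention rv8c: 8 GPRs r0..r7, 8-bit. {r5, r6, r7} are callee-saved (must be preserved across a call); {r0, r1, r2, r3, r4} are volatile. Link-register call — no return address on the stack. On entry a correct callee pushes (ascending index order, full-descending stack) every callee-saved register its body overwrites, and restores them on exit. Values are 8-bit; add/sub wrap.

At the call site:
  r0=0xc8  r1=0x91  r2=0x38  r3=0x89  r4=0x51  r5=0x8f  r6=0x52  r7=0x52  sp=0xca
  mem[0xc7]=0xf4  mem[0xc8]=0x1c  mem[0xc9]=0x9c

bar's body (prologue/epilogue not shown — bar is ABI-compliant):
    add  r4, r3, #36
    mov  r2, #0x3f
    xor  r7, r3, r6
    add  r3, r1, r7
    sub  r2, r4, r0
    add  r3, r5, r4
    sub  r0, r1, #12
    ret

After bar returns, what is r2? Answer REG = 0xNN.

REG = 0xe5

prologue: push r7 → mem[0xc9]=0x52, sp=0xc9
body[0] add  r4, r3, #36 → r4=0xad
body[1] mov  r2, #0x3f → r2=0x3f
body[2] xor  r7, r3, r6 → r7=0xdb
body[3] add  r3, r1, r7 → r3=0x6c
body[4] sub  r2, r4, r0 → r2=0xe5
body[5] add  r3, r5, r4 → r3=0x3c
body[6] sub  r0, r1, #12 → r0=0x85
epilogue: pop r7=0x52, sp=0xca
r2 is caller-saved → body value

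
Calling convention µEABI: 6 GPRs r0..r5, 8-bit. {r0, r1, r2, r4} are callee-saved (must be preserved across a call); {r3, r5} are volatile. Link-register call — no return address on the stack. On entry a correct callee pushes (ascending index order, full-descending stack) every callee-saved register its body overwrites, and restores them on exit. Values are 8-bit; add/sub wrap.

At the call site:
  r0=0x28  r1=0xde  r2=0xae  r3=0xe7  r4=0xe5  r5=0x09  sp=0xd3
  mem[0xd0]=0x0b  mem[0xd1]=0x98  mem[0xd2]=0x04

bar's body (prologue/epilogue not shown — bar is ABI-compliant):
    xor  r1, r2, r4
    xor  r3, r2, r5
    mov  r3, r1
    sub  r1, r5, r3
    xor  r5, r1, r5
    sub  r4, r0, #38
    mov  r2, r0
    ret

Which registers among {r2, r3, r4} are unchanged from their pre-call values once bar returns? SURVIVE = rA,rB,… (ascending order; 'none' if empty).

SURVIVE = r2,r4

prologue: push r1 -> mem[0xd2]=0xde, sp=0xd2
prologue: push r2 -> mem[0xd1]=0xae, sp=0xd1
prologue: push r4 -> mem[0xd0]=0xe5, sp=0xd0
body[0] xor  r1, r2, r4 -> r1=0x4b
body[1] xor  r3, r2, r5 -> r3=0xa7
body[2] mov  r3, r1 -> r3=0x4b
body[3] sub  r1, r5, r3 -> r1=0xbe
body[4] xor  r5, r1, r5 -> r5=0xb7
body[5] sub  r4, r0, #38 -> r4=0x02
body[6] mov  r2, r0 -> r2=0x28
epilogue: pop r4=0xe5, sp=0xd1
epilogue: pop r2=0xae, sp=0xd2
epilogue: pop r1=0xde, sp=0xd3
r2: callee-saved, written=True
r3: caller-saved, written=True
r4: callee-saved, written=True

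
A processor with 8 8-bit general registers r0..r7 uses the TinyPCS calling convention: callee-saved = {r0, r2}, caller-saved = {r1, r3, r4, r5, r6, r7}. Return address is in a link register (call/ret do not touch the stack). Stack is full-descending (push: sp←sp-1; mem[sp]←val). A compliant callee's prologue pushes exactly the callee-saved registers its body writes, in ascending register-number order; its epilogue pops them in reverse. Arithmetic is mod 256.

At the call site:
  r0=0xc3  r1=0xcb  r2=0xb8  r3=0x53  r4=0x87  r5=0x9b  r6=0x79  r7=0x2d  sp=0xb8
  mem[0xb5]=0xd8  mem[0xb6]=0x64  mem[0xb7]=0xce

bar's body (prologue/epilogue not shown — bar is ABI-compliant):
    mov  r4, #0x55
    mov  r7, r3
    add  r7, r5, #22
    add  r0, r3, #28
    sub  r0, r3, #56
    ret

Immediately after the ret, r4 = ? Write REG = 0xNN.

prologue: push r0 -> mem[0xb7]=0xc3, sp=0xb7
body[0] mov  r4, #0x55 -> r4=0x55
body[1] mov  r7, r3 -> r7=0x53
body[2] add  r7, r5, #22 -> r7=0xb1
body[3] add  r0, r3, #28 -> r0=0x6f
body[4] sub  r0, r3, #56 -> r0=0x1b
epilogue: pop r0=0xc3, sp=0xb8
r4 is caller-saved -> body value

REG = 0x55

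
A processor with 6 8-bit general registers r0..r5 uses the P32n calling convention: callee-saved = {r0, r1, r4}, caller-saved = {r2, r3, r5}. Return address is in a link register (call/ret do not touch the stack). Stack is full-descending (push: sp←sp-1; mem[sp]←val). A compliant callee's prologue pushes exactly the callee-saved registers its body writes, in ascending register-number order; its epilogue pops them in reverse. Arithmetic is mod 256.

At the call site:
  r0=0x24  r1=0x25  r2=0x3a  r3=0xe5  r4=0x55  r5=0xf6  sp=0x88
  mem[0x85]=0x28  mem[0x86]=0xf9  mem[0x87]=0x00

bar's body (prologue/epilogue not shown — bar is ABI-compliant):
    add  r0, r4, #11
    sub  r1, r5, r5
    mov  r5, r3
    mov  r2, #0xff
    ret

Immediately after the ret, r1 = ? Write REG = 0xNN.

REG = 0x25

prologue: push r0 → mem[0x87]=0x24, sp=0x87
prologue: push r1 → mem[0x86]=0x25, sp=0x86
body[0] add  r0, r4, #11 → r0=0x60
body[1] sub  r1, r5, r5 → r1=0x00
body[2] mov  r5, r3 → r5=0xe5
body[3] mov  r2, #0xff → r2=0xff
epilogue: pop r1=0x25, sp=0x87
epilogue: pop r0=0x24, sp=0x88
r1 is callee-saved → restored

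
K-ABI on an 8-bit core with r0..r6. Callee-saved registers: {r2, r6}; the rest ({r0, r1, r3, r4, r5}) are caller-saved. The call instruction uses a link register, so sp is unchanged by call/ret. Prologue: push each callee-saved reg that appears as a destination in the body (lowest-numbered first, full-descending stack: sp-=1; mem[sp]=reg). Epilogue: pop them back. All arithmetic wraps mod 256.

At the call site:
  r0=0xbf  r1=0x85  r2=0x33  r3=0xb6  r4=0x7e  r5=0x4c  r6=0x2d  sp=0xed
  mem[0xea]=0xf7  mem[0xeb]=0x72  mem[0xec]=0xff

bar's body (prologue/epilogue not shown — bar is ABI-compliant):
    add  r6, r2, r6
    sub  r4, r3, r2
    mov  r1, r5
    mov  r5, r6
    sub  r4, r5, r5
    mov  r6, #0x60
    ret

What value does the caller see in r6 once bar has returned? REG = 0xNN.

prologue: push r6 → mem[0xec]=0x2d, sp=0xec
body[0] add  r6, r2, r6 → r6=0x60
body[1] sub  r4, r3, r2 → r4=0x83
body[2] mov  r1, r5 → r1=0x4c
body[3] mov  r5, r6 → r5=0x60
body[4] sub  r4, r5, r5 → r4=0x00
body[5] mov  r6, #0x60 → r6=0x60
epilogue: pop r6=0x2d, sp=0xed
r6 is callee-saved → restored

REG = 0x2d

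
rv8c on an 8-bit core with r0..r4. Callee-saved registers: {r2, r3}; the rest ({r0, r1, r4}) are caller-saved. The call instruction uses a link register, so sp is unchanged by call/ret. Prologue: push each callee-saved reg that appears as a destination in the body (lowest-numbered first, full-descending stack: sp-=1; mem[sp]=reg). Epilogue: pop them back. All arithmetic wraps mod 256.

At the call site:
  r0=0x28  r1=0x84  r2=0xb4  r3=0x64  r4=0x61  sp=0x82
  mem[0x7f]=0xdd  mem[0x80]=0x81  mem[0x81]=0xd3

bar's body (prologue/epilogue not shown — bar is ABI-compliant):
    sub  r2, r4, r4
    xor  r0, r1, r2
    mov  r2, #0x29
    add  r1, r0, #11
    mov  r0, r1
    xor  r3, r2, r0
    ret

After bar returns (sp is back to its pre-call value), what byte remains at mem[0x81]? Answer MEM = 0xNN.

MEM = 0xb4

prologue: push r2 → mem[0x81]=0xb4, sp=0x81
prologue: push r3 → mem[0x80]=0x64, sp=0x80
body[0] sub  r2, r4, r4 → r2=0x00
body[1] xor  r0, r1, r2 → r0=0x84
body[2] mov  r2, #0x29 → r2=0x29
body[3] add  r1, r0, #11 → r1=0x8f
body[4] mov  r0, r1 → r0=0x8f
body[5] xor  r3, r2, r0 → r3=0xa6
epilogue: pop r3=0x64, sp=0x81
epilogue: pop r2=0xb4, sp=0x82
prologue pushed ['r2', 'r3'] at ['0x81', '0x80']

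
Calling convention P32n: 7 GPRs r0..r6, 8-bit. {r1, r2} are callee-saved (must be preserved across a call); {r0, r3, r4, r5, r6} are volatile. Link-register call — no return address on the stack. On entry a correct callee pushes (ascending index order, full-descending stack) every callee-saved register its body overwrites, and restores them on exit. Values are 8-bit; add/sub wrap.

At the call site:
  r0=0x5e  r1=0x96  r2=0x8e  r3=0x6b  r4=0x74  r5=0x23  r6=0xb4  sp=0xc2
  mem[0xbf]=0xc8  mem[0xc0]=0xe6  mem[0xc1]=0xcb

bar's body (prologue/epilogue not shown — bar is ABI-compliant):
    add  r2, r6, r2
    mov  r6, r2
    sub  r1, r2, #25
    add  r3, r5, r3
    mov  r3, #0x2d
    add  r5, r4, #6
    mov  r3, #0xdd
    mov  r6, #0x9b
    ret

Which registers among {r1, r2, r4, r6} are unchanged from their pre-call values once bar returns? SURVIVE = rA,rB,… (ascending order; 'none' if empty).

SURVIVE = r1,r2,r4

prologue: push r1 → mem[0xc1]=0x96, sp=0xc1
prologue: push r2 → mem[0xc0]=0x8e, sp=0xc0
body[0] add  r2, r6, r2 → r2=0x42
body[1] mov  r6, r2 → r6=0x42
body[2] sub  r1, r2, #25 → r1=0x29
body[3] add  r3, r5, r3 → r3=0x8e
body[4] mov  r3, #0x2d → r3=0x2d
body[5] add  r5, r4, #6 → r5=0x7a
body[6] mov  r3, #0xdd → r3=0xdd
body[7] mov  r6, #0x9b → r6=0x9b
epilogue: pop r2=0x8e, sp=0xc1
epilogue: pop r1=0x96, sp=0xc2
r1: callee-saved, written=True
r2: callee-saved, written=True
r4: caller-saved, written=False
r6: caller-saved, written=True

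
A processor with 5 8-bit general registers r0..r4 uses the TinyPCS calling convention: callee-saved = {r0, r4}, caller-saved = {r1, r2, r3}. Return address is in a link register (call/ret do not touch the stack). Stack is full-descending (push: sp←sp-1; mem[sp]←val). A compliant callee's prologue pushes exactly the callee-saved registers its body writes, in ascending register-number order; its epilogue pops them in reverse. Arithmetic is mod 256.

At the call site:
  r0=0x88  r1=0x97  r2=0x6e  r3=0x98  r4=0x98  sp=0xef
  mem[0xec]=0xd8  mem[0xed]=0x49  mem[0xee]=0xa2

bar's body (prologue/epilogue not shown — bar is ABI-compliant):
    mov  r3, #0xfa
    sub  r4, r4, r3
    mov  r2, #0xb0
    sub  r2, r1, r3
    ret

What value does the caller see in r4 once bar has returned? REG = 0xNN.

REG = 0x98

prologue: push r4 → mem[0xee]=0x98, sp=0xee
body[0] mov  r3, #0xfa → r3=0xfa
body[1] sub  r4, r4, r3 → r4=0x9e
body[2] mov  r2, #0xb0 → r2=0xb0
body[3] sub  r2, r1, r3 → r2=0x9d
epilogue: pop r4=0x98, sp=0xef
r4 is callee-saved → restored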